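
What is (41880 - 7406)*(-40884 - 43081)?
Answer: -2894609410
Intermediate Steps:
(41880 - 7406)*(-40884 - 43081) = 34474*(-83965) = -2894609410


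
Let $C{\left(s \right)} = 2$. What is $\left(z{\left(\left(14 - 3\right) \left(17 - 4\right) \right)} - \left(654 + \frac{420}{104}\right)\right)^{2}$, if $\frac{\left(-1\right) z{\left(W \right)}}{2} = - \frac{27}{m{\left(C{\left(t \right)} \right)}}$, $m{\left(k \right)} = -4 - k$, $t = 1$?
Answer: $\frac{300779649}{676} \approx 4.4494 \cdot 10^{5}$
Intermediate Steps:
$z{\left(W \right)} = -9$ ($z{\left(W \right)} = - 2 \left(- \frac{27}{-4 - 2}\right) = - 2 \left(- \frac{27}{-6}\right) = - 2 \left(\left(-27\right) \left(- \frac{1}{6}\right)\right) = \left(-2\right) \frac{9}{2} = -9$)
$\left(z{\left(\left(14 - 3\right) \left(17 - 4\right) \right)} - \left(654 + \frac{420}{104}\right)\right)^{2} = \left(-9 - \left(654 + \frac{420}{104}\right)\right)^{2} = \left(-9 - \left(654 + 420 \cdot \frac{1}{104}\right)\right)^{2} = \left(-9 - \frac{17109}{26}\right)^{2} = \left(- \frac{17343}{26}\right)^{2} = \frac{300779649}{676}$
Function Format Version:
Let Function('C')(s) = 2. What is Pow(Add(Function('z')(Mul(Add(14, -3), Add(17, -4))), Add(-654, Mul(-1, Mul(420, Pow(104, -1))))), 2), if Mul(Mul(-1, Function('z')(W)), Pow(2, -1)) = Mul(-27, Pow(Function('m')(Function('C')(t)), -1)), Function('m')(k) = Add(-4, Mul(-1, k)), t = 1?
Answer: Rational(300779649, 676) ≈ 4.4494e+5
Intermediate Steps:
Function('z')(W) = -9 (Function('z')(W) = Mul(-2, Mul(-27, Pow(Add(-4, Mul(-1, 2)), -1))) = Mul(-2, Mul(-27, Pow(Add(-4, -2), -1))) = Mul(-2, Mul(-27, Pow(-6, -1))) = Mul(-2, Mul(-27, Rational(-1, 6))) = Mul(-2, Rational(9, 2)) = -9)
Pow(Add(Function('z')(Mul(Add(14, -3), Add(17, -4))), Add(-654, Mul(-1, Mul(420, Pow(104, -1))))), 2) = Pow(Add(-9, Add(-654, Mul(-1, Mul(420, Pow(104, -1))))), 2) = Pow(Add(-9, Add(-654, Mul(-1, Mul(420, Rational(1, 104))))), 2) = Pow(Add(-9, Add(-654, Mul(-1, Rational(105, 26)))), 2) = Pow(Add(-9, Add(-654, Rational(-105, 26))), 2) = Pow(Add(-9, Rational(-17109, 26)), 2) = Pow(Rational(-17343, 26), 2) = Rational(300779649, 676)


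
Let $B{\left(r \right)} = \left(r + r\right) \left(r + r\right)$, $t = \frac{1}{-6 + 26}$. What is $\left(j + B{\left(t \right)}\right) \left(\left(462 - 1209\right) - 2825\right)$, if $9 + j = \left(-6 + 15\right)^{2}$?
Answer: $- \frac{6430493}{25} \approx -2.5722 \cdot 10^{5}$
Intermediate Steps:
$t = \frac{1}{20} \approx 0.05$
$j = 72$ ($j = -9 + \left(-6 + 15\right)^{2} = -9 + 9^{2} = -9 + 81 = 72$)
$B{\left(r \right)} = 4 r^{2}$ ($B{\left(r \right)} = 2 r 2 r = 4 r^{2}$)
$\left(j + B{\left(t \right)}\right) \left(\left(462 - 1209\right) - 2825\right) = \left(72 + \frac{4}{400}\right) \left(\left(462 - 1209\right) - 2825\right) = \left(72 + 4 \cdot \frac{1}{400}\right) \left(-747 - 2825\right) = \left(72 + \frac{1}{100}\right) \left(-3572\right) = \frac{7201}{100} \left(-3572\right) = - \frac{6430493}{25}$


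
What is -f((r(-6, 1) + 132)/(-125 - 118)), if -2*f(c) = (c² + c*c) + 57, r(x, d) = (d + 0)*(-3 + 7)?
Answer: 3402785/118098 ≈ 28.813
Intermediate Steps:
r(x, d) = 4*d (r(x, d) = d*4 = 4*d)
f(c) = -57/2 - c² (f(c) = -((c² + c*c) + 57)/2 = -((c² + c²) + 57)/2 = -(2*c² + 57)/2 = -(57 + 2*c²)/2 = -57/2 - c²)
-f((r(-6, 1) + 132)/(-125 - 118)) = -(-57/2 - ((4*1 + 132)/(-125 - 118))²) = -(-57/2 - ((4 + 132)/(-243))²) = -(-57/2 - (136*(-1/243))²) = -(-57/2 - (-136/243)²) = -(-57/2 - 1*18496/59049) = -(-57/2 - 18496/59049) = -1*(-3402785/118098) = 3402785/118098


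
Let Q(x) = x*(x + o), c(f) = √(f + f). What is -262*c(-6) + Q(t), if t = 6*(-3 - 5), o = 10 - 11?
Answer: 2352 - 524*I*√3 ≈ 2352.0 - 907.59*I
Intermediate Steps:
c(f) = √2*√f (c(f) = √(2*f) = √2*√f)
o = -1
t = -48 (t = 6*(-8) = -48)
Q(x) = x*(-1 + x) (Q(x) = x*(x - 1) = x*(-1 + x))
-262*c(-6) + Q(t) = -262*√2*√(-6) - 48*(-1 - 48) = -262*√2*I*√6 - 48*(-49) = -524*I*√3 + 2352 = 2352 - 524*I*√3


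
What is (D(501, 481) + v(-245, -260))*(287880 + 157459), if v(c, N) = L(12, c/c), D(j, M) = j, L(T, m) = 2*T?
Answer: 233802975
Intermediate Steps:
v(c, N) = 24 (v(c, N) = 2*12 = 24)
(D(501, 481) + v(-245, -260))*(287880 + 157459) = (501 + 24)*(287880 + 157459) = 525*445339 = 233802975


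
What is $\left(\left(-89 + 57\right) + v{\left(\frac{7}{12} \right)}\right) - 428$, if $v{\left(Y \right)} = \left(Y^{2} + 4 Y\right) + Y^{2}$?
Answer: $- \frac{32903}{72} \approx -456.99$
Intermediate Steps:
$v{\left(Y \right)} = 2 Y^{2} + 4 Y$
$\left(\left(-89 + 57\right) + v{\left(\frac{7}{12} \right)}\right) - 428 = \left(\left(-89 + 57\right) + 2 \cdot \frac{7}{12} \left(2 + \frac{7}{12}\right)\right) - 428 = \left(-32 + 2 \cdot 7 \cdot \frac{1}{12} \left(2 + 7 \cdot \frac{1}{12}\right)\right) - 428 = \left(-32 + 2 \cdot \frac{7}{12} \left(2 + \frac{7}{12}\right)\right) - 428 = \left(-32 + 2 \cdot \frac{7}{12} \cdot \frac{31}{12}\right) - 428 = \left(-32 + \frac{217}{72}\right) - 428 = - \frac{2087}{72} - 428 = - \frac{32903}{72}$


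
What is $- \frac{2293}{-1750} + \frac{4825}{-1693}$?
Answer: $- \frac{4561701}{2962750} \approx -1.5397$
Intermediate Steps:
$- \frac{2293}{-1750} + \frac{4825}{-1693} = \left(-2293\right) \left(- \frac{1}{1750}\right) + 4825 \left(- \frac{1}{1693}\right) = \frac{2293}{1750} - \frac{4825}{1693} = - \frac{4561701}{2962750}$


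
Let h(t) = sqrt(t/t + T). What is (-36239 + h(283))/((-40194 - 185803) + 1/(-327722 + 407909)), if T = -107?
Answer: 2905896693/18122021438 - 80187*I*sqrt(106)/18122021438 ≈ 0.16035 - 4.5557e-5*I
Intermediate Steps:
h(t) = I*sqrt(106) (h(t) = sqrt(t/t - 107) = sqrt(1 - 107) = sqrt(-106) = I*sqrt(106))
(-36239 + h(283))/((-40194 - 185803) + 1/(-327722 + 407909)) = (-36239 + I*sqrt(106))/((-40194 - 185803) + 1/(-327722 + 407909)) = (-36239 + I*sqrt(106))/(-225997 + 1/80187) = (-36239 + I*sqrt(106))/(-18122021438/80187) = (-36239 + I*sqrt(106))*(-80187/18122021438) = 2905896693/18122021438 - 80187*I*sqrt(106)/18122021438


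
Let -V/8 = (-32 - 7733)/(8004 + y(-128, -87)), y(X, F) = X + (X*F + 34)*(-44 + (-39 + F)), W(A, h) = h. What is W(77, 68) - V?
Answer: 16081469/236378 ≈ 68.033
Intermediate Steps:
y(X, F) = X + (-83 + F)*(34 + F*X) (y(X, F) = X + (F*X + 34)*(-83 + F) = X + (34 + F*X)*(-83 + F) = X + (-83 + F)*(34 + F*X))
V = -7765/236378 (V = -8*(-32 - 7733)/(8004 + (-2822 - 128 + 34*(-87) - 128*(-87)² - 83*(-87)*(-128))) = -(-62120)/(8004 + (-2822 - 128 - 2958 - 128*7569 - 924288)) = -(-62120)/(8004 + (-2822 - 128 - 2958 - 968832 - 924288)) = -(-62120)/(8004 - 1899028) = -(-62120)/(-1891024) = -(-62120)*(-1)/1891024 = -8*7765/1891024 = -7765/236378 ≈ -0.032850)
W(77, 68) - V = 68 - 1*(-7765/236378) = 68 + 7765/236378 = 16081469/236378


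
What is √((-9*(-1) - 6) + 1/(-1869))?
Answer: √10477614/1869 ≈ 1.7319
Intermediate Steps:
√((-9*(-1) - 6) + 1/(-1869)) = √((9 - 6) - 1/1869) = √(3 - 1/1869) = √(5606/1869) = √10477614/1869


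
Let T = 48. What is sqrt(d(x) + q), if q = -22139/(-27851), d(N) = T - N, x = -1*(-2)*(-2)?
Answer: sqrt(40951859741)/27851 ≈ 7.2660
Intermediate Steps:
x = -4 (x = 2*(-2) = -4)
d(N) = 48 - N
q = 22139/27851 (q = -22139*(-1/27851) = 22139/27851 ≈ 0.79491)
sqrt(d(x) + q) = sqrt((48 - 1*(-4)) + 22139/27851) = sqrt((48 + 4) + 22139/27851) = sqrt(52 + 22139/27851) = sqrt(1470391/27851) = sqrt(40951859741)/27851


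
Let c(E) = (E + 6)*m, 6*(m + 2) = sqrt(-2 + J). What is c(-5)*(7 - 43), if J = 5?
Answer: 72 - 6*sqrt(3) ≈ 61.608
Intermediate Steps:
m = -2 + sqrt(3)/6 (m = -2 + sqrt(-2 + 5)/6 = -2 + sqrt(3)/6 ≈ -1.7113)
c(E) = (-2 + sqrt(3)/6)*(6 + E) (c(E) = (E + 6)*(-2 + sqrt(3)/6) = (6 + E)*(-2 + sqrt(3)/6) = (-2 + sqrt(3)/6)*(6 + E))
c(-5)*(7 - 43) = (-(6 - 5)*(12 - sqrt(3))/6)*(7 - 43) = -1/6*1*(12 - sqrt(3))*(-36) = (-2 + sqrt(3)/6)*(-36) = 72 - 6*sqrt(3)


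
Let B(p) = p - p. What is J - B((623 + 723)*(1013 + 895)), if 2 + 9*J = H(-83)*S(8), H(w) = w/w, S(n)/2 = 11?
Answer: 20/9 ≈ 2.2222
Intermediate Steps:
S(n) = 22 (S(n) = 2*11 = 22)
H(w) = 1
B(p) = 0
J = 20/9 (J = -2/9 + (1*22)/9 = -2/9 + (⅑)*22 = -2/9 + 22/9 = 20/9 ≈ 2.2222)
J - B((623 + 723)*(1013 + 895)) = 20/9 - 1*0 = 20/9 + 0 = 20/9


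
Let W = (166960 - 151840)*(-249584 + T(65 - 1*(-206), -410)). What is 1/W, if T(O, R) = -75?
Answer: -1/3774844080 ≈ -2.6491e-10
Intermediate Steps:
W = -3774844080 (W = (166960 - 151840)*(-249584 - 75) = 15120*(-249659) = -3774844080)
1/W = 1/(-3774844080) = -1/3774844080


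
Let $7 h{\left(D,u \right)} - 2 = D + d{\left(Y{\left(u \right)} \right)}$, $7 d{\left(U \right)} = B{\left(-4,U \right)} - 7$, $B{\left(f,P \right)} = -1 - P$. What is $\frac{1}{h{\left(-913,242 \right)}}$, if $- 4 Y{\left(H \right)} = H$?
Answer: $- \frac{14}{1807} \approx -0.0077477$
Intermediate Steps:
$Y{\left(H \right)} = - \frac{H}{4}$
$d{\left(U \right)} = - \frac{8}{7} - \frac{U}{7}$ ($d{\left(U \right)} = \frac{\left(-1 - U\right) - 7}{7} = \frac{-8 - U}{7} = - \frac{8}{7} - \frac{U}{7}$)
$h{\left(D,u \right)} = \frac{6}{49} + \frac{D}{7} + \frac{u}{196}$ ($h{\left(D,u \right)} = \frac{2}{7} + \frac{D - \left(\frac{8}{7} + \frac{\left(- \frac{1}{4}\right) u}{7}\right)}{7} = \frac{2}{7} + \frac{D + \left(- \frac{8}{7} + \frac{u}{28}\right)}{7} = \frac{2}{7} + \frac{- \frac{8}{7} + D + \frac{u}{28}}{7} = \frac{2}{7} + \left(- \frac{8}{49} + \frac{D}{7} + \frac{u}{196}\right) = \frac{6}{49} + \frac{D}{7} + \frac{u}{196}$)
$\frac{1}{h{\left(-913,242 \right)}} = \frac{1}{\frac{6}{49} + \frac{1}{7} \left(-913\right) + \frac{1}{196} \cdot 242} = \frac{1}{\frac{6}{49} - \frac{913}{7} + \frac{121}{98}} = \frac{1}{- \frac{1807}{14}} = - \frac{14}{1807}$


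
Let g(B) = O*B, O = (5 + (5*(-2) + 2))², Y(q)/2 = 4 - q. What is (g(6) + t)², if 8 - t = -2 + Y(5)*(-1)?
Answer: 3844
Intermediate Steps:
Y(q) = 8 - 2*q (Y(q) = 2*(4 - q) = 8 - 2*q)
O = 9 (O = (5 + (-10 + 2))² = (5 - 8)² = (-3)² = 9)
g(B) = 9*B
t = 8 (t = 8 - (-2 + (8 - 2*5)*(-1)) = 8 - (-2 + (8 - 10)*(-1)) = 8 - (-2 - 2*(-1)) = 8 - (-2 + 2) = 8 - 1*0 = 8 + 0 = 8)
(g(6) + t)² = (9*6 + 8)² = (54 + 8)² = 62² = 3844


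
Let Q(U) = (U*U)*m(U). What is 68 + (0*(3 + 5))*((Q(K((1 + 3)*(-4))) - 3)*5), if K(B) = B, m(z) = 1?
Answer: 68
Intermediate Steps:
Q(U) = U**2 (Q(U) = (U*U)*1 = U**2*1 = U**2)
68 + (0*(3 + 5))*((Q(K((1 + 3)*(-4))) - 3)*5) = 68 + (0*(3 + 5))*((((1 + 3)*(-4))**2 - 3)*5) = 68 + (0*8)*(((4*(-4))**2 - 3)*5) = 68 + 0*(((-16)**2 - 3)*5) = 68 + 0*((256 - 3)*5) = 68 + 0*(253*5) = 68 + 0*1265 = 68 + 0 = 68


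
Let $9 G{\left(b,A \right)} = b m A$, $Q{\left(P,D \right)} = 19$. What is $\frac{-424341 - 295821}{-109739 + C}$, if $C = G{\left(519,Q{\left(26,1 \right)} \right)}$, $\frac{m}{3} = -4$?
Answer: $\frac{720162}{122887} \approx 5.8604$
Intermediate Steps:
$m = -12$ ($m = 3 \left(-4\right) = -12$)
$G{\left(b,A \right)} = - \frac{4 A b}{3}$ ($G{\left(b,A \right)} = \frac{b \left(-12\right) A}{9} = \frac{- 12 b A}{9} = \frac{\left(-12\right) A b}{9} = - \frac{4 A b}{3}$)
$C = -13148$ ($C = \left(- \frac{4}{3}\right) 19 \cdot 519 = -13148$)
$\frac{-424341 - 295821}{-109739 + C} = \frac{-424341 - 295821}{-109739 - 13148} = - \frac{720162}{-122887} = \left(-720162\right) \left(- \frac{1}{122887}\right) = \frac{720162}{122887}$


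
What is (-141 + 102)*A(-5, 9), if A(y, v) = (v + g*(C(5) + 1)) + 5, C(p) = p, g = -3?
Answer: 156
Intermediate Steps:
A(y, v) = -13 + v (A(y, v) = (v - 3*(5 + 1)) + 5 = (v - 3*6) + 5 = (v - 18) + 5 = (-18 + v) + 5 = -13 + v)
(-141 + 102)*A(-5, 9) = (-141 + 102)*(-13 + 9) = -39*(-4) = 156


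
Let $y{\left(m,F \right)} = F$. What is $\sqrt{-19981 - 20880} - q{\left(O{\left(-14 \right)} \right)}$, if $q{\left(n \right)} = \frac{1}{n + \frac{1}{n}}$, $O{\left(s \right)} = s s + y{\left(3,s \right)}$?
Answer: $- \frac{182}{33125} + i \sqrt{40861} \approx -0.0054943 + 202.14 i$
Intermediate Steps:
$O{\left(s \right)} = s + s^{2}$ ($O{\left(s \right)} = s s + s = s^{2} + s = s + s^{2}$)
$\sqrt{-19981 - 20880} - q{\left(O{\left(-14 \right)} \right)} = \sqrt{-19981 - 20880} - \frac{\left(-14\right) \left(1 - 14\right)}{1 + \left(- 14 \left(1 - 14\right)\right)^{2}} = \sqrt{-40861} - \frac{\left(-14\right) \left(-13\right)}{1 + \left(\left(-14\right) \left(-13\right)\right)^{2}} = i \sqrt{40861} - \frac{182}{1 + 182^{2}} = i \sqrt{40861} - \frac{182}{1 + 33124} = i \sqrt{40861} - \frac{182}{33125} = - \frac{182}{33125} + i \sqrt{40861}$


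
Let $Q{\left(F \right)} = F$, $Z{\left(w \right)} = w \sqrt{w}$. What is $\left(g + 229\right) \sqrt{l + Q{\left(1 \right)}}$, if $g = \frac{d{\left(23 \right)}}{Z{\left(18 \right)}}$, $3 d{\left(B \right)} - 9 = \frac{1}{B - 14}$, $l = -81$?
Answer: $i \sqrt{5} \left(916 + \frac{82 \sqrt{2}}{729}\right) \approx 2048.6 i$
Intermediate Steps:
$Z{\left(w \right)} = w^{\frac{3}{2}}$
$d{\left(B \right)} = 3 + \frac{1}{3 \left(-14 + B\right)}$ ($d{\left(B \right)} = 3 + \frac{1}{3 \left(B - 14\right)} = 3 + \frac{1}{3 \left(-14 + B\right)}$)
$g = \frac{41 \sqrt{2}}{1458}$ ($g = \frac{\frac{1}{3} \frac{1}{-14 + 23} \left(-125 + 9 \cdot 23\right)}{18^{\frac{3}{2}}} = \frac{\frac{1}{3} \cdot \frac{1}{9} \left(-125 + 207\right)}{54 \sqrt{2}} = \frac{1}{3} \cdot \frac{1}{9} \cdot 82 \frac{\sqrt{2}}{108} = \frac{82 \frac{\sqrt{2}}{108}}{27} = \frac{41 \sqrt{2}}{1458} \approx 0.039769$)
$\left(g + 229\right) \sqrt{l + Q{\left(1 \right)}} = \left(\frac{41 \sqrt{2}}{1458} + 229\right) \sqrt{-81 + 1} = \left(229 + \frac{41 \sqrt{2}}{1458}\right) \sqrt{-80} = \left(229 + \frac{41 \sqrt{2}}{1458}\right) 4 i \sqrt{5} = 4 i \sqrt{5} \left(229 + \frac{41 \sqrt{2}}{1458}\right)$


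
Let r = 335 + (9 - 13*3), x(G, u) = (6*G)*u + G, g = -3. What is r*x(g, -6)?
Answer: 32025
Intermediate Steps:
x(G, u) = G + 6*G*u (x(G, u) = 6*G*u + G = G + 6*G*u)
r = 305 (r = 335 + (9 - 39) = 335 - 30 = 305)
r*x(g, -6) = 305*(-3*(1 + 6*(-6))) = 305*(-3*(1 - 36)) = 305*(-3*(-35)) = 305*105 = 32025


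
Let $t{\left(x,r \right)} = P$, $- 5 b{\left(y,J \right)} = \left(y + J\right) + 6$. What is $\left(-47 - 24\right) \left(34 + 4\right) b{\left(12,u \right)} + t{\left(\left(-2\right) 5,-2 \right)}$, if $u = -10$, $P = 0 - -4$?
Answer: $\frac{21604}{5} \approx 4320.8$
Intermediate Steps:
$P = 4$ ($P = 0 + 4 = 4$)
$b{\left(y,J \right)} = - \frac{6}{5} - \frac{J}{5} - \frac{y}{5}$ ($b{\left(y,J \right)} = - \frac{\left(y + J\right) + 6}{5} = - \frac{\left(J + y\right) + 6}{5} = - \frac{6 + J + y}{5} = - \frac{6}{5} - \frac{J}{5} - \frac{y}{5}$)
$t{\left(x,r \right)} = 4$
$\left(-47 - 24\right) \left(34 + 4\right) b{\left(12,u \right)} + t{\left(\left(-2\right) 5,-2 \right)} = \left(-47 - 24\right) \left(34 + 4\right) \left(- \frac{6}{5} - -2 - \frac{12}{5}\right) + 4 = \left(-71\right) 38 \left(- \frac{6}{5} + 2 - \frac{12}{5}\right) + 4 = \left(-2698\right) \left(- \frac{8}{5}\right) + 4 = \frac{21584}{5} + 4 = \frac{21604}{5}$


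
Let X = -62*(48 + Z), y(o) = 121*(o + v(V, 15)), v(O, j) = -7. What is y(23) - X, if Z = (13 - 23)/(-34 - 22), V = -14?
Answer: 68923/14 ≈ 4923.1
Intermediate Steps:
y(o) = -847 + 121*o (y(o) = 121*(o - 7) = 121*(-7 + o) = -847 + 121*o)
Z = 5/28 (Z = -10/(-56) = -10*(-1/56) = 5/28 ≈ 0.17857)
X = -41819/14 (X = -62*(48 + 5/28) = -62*1349/28 = -41819/14 ≈ -2987.1)
y(23) - X = (-847 + 121*23) - 1*(-41819/14) = (-847 + 2783) + 41819/14 = 1936 + 41819/14 = 68923/14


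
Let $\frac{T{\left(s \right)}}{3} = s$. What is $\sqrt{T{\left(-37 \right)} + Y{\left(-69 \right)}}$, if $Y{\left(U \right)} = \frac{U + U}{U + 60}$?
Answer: $\frac{i \sqrt{861}}{3} \approx 9.7809 i$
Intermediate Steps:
$Y{\left(U \right)} = \frac{2 U}{60 + U}$
$T{\left(s \right)} = 3 s$
$\sqrt{T{\left(-37 \right)} + Y{\left(-69 \right)}} = \sqrt{3 \left(-37\right) + 2 \left(-69\right) \frac{1}{60 - 69}} = \sqrt{-111 + 2 \left(-69\right) \frac{1}{-9}} = \sqrt{-111 + 2 \left(-69\right) \left(- \frac{1}{9}\right)} = \sqrt{-111 + \frac{46}{3}} = \sqrt{- \frac{287}{3}} = \frac{i \sqrt{861}}{3}$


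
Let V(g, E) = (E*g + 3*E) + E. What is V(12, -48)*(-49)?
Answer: 37632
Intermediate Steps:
V(g, E) = 4*E + E*g (V(g, E) = (3*E + E*g) + E = 4*E + E*g)
V(12, -48)*(-49) = -48*(4 + 12)*(-49) = -48*16*(-49) = -768*(-49) = 37632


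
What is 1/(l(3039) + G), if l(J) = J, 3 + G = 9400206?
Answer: 1/9403242 ≈ 1.0635e-7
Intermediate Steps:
G = 9400203 (G = -3 + 9400206 = 9400203)
1/(l(3039) + G) = 1/(3039 + 9400203) = 1/9403242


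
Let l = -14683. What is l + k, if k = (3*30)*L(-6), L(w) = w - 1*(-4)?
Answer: -14863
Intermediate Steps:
L(w) = 4 + w (L(w) = w + 4 = 4 + w)
k = -180 (k = (3*30)*(4 - 6) = 90*(-2) = -180)
l + k = -14683 - 180 = -14863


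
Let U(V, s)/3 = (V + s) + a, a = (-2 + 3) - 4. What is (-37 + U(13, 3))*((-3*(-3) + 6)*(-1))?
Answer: -30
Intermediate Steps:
a = -3 (a = 1 - 4 = -3)
U(V, s) = -9 + 3*V + 3*s (U(V, s) = 3*((V + s) - 3) = 3*(-3 + V + s) = -9 + 3*V + 3*s)
(-37 + U(13, 3))*((-3*(-3) + 6)*(-1)) = (-37 + (-9 + 3*13 + 3*3))*((-3*(-3) + 6)*(-1)) = (-37 + (-9 + 39 + 9))*((9 + 6)*(-1)) = (-37 + 39)*(15*(-1)) = 2*(-15) = -30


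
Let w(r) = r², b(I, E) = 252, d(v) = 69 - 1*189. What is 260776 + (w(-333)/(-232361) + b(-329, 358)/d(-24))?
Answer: 605935732889/2323610 ≈ 2.6077e+5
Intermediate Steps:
d(v) = -120 (d(v) = 69 - 189 = -120)
260776 + (w(-333)/(-232361) + b(-329, 358)/d(-24)) = 260776 + ((-333)²/(-232361) + 252/(-120)) = 260776 + (110889*(-1/232361) + 252*(-1/120)) = 260776 + (-110889/232361 - 21/10) = 260776 - 5988471/2323610 = 605935732889/2323610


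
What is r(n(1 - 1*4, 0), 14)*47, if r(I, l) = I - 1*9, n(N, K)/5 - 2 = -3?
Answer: -658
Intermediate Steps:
n(N, K) = -5 (n(N, K) = 10 + 5*(-3) = 10 - 15 = -5)
r(I, l) = -9 + I (r(I, l) = I - 9 = -9 + I)
r(n(1 - 1*4, 0), 14)*47 = (-9 - 5)*47 = -14*47 = -658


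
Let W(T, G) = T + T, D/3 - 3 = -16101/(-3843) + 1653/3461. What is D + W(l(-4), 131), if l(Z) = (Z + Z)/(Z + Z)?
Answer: 36948997/1477847 ≈ 25.002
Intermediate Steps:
D = 33993303/1477847 (D = 9 + 3*(-16101/(-3843) + 1653/3461) = 9 + 3*(-16101*(-1/3843) + 1653*(1/3461)) = 9 + 3*(1789/427 + 1653/3461) = 9 + 3*(6897560/1477847) = 9 + 20692680/1477847 = 33993303/1477847 ≈ 23.002)
l(Z) = 1 (l(Z) = (2*Z)/((2*Z)) = (2*Z)*(1/(2*Z)) = 1)
W(T, G) = 2*T
D + W(l(-4), 131) = 33993303/1477847 + 2*1 = 33993303/1477847 + 2 = 36948997/1477847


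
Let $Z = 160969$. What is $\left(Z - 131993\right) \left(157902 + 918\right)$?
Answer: $4601968320$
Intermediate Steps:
$\left(Z - 131993\right) \left(157902 + 918\right) = \left(160969 - 131993\right) \left(157902 + 918\right) = 28976 \cdot 158820 = 4601968320$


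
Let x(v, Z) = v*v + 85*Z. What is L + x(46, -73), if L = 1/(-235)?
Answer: -960916/235 ≈ -4089.0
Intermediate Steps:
x(v, Z) = v² + 85*Z
L = -1/235 ≈ -0.0042553
L + x(46, -73) = -1/235 + (46² + 85*(-73)) = -1/235 + (2116 - 6205) = -1/235 - 4089 = -960916/235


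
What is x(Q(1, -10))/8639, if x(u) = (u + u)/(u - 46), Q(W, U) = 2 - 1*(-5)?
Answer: -14/336921 ≈ -4.1553e-5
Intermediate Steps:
Q(W, U) = 7 (Q(W, U) = 2 + 5 = 7)
x(u) = 2*u/(-46 + u) (x(u) = (2*u)/(-46 + u) = 2*u/(-46 + u))
x(Q(1, -10))/8639 = (2*7/(-46 + 7))/8639 = (2*7/(-39))*(1/8639) = (2*7*(-1/39))*(1/8639) = -14/39*1/8639 = -14/336921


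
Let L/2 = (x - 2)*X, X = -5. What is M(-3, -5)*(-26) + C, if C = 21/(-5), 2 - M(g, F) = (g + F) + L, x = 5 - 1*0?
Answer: -5221/5 ≈ -1044.2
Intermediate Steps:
x = 5 (x = 5 + 0 = 5)
L = -30 (L = 2*((5 - 2)*(-5)) = 2*(3*(-5)) = 2*(-15) = -30)
M(g, F) = 32 - F - g (M(g, F) = 2 - ((g + F) - 30) = 2 - ((F + g) - 30) = 2 - (-30 + F + g) = 2 + (30 - F - g) = 32 - F - g)
C = -21/5 (C = 21*(-⅕) = -21/5 ≈ -4.2000)
M(-3, -5)*(-26) + C = (32 - 1*(-5) - 1*(-3))*(-26) - 21/5 = (32 + 5 + 3)*(-26) - 21/5 = 40*(-26) - 21/5 = -1040 - 21/5 = -5221/5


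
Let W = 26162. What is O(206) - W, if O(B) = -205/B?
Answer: -5389577/206 ≈ -26163.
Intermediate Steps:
O(206) - W = -205/206 - 1*26162 = -205*1/206 - 26162 = -205/206 - 26162 = -5389577/206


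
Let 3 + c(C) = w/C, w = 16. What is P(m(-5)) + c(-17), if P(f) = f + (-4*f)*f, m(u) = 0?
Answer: -67/17 ≈ -3.9412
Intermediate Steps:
P(f) = f - 4*f²
c(C) = -3 + 16/C
P(m(-5)) + c(-17) = 0*(1 - 4*0) + (-3 + 16/(-17)) = 0*(1 + 0) + (-3 + 16*(-1/17)) = 0*1 + (-3 - 16/17) = 0 - 67/17 = -67/17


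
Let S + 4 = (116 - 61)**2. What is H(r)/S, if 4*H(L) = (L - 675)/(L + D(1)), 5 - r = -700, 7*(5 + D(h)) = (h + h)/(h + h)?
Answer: 35/9870614 ≈ 3.5459e-6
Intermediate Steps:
D(h) = -34/7 (D(h) = -5 + ((h + h)/(h + h))/7 = -5 + ((2*h)/((2*h)))/7 = -5 + ((2*h)*(1/(2*h)))/7 = -5 + (1/7)*1 = -5 + 1/7 = -34/7)
S = 3021 (S = -4 + (116 - 61)**2 = -4 + 55**2 = -4 + 3025 = 3021)
r = 705 (r = 5 - 1*(-700) = 5 + 700 = 705)
H(L) = (-675 + L)/(4*(-34/7 + L)) (H(L) = ((L - 675)/(L - 34/7))/4 = ((-675 + L)/(-34/7 + L))/4 = (-675 + L)/(4*(-34/7 + L)))
H(r)/S = (7*(-675 + 705)/(4*(-34 + 7*705)))/3021 = ((7/4)*30/(-34 + 4935))*(1/3021) = ((7/4)*30/4901)*(1/3021) = ((7/4)*(1/4901)*30)*(1/3021) = (105/9802)*(1/3021) = 35/9870614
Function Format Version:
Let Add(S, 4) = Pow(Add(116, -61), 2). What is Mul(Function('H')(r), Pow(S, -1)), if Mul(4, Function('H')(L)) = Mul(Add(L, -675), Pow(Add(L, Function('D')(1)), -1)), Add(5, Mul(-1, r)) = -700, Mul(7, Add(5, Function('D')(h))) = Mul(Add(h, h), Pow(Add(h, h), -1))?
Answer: Rational(35, 9870614) ≈ 3.5459e-6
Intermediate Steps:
Function('D')(h) = Rational(-34, 7) (Function('D')(h) = Add(-5, Mul(Rational(1, 7), Mul(Add(h, h), Pow(Add(h, h), -1)))) = Add(-5, Mul(Rational(1, 7), Mul(Mul(2, h), Pow(Mul(2, h), -1)))) = Add(-5, Mul(Rational(1, 7), Mul(Mul(2, h), Mul(Rational(1, 2), Pow(h, -1))))) = Add(-5, Mul(Rational(1, 7), 1)) = Add(-5, Rational(1, 7)) = Rational(-34, 7))
S = 3021 (S = Add(-4, Pow(Add(116, -61), 2)) = Add(-4, Pow(55, 2)) = Add(-4, 3025) = 3021)
r = 705 (r = Add(5, Mul(-1, -700)) = Add(5, 700) = 705)
Function('H')(L) = Mul(Rational(1, 4), Pow(Add(Rational(-34, 7), L), -1), Add(-675, L)) (Function('H')(L) = Mul(Rational(1, 4), Mul(Add(L, -675), Pow(Add(L, Rational(-34, 7)), -1))) = Mul(Rational(1, 4), Mul(Add(-675, L), Pow(Add(Rational(-34, 7), L), -1))) = Mul(Rational(1, 4), Mul(Pow(Add(Rational(-34, 7), L), -1), Add(-675, L))) = Mul(Rational(1, 4), Pow(Add(Rational(-34, 7), L), -1), Add(-675, L)))
Mul(Function('H')(r), Pow(S, -1)) = Mul(Mul(Rational(7, 4), Pow(Add(-34, Mul(7, 705)), -1), Add(-675, 705)), Pow(3021, -1)) = Mul(Mul(Rational(7, 4), Pow(Add(-34, 4935), -1), 30), Rational(1, 3021)) = Mul(Mul(Rational(7, 4), Pow(4901, -1), 30), Rational(1, 3021)) = Mul(Mul(Rational(7, 4), Rational(1, 4901), 30), Rational(1, 3021)) = Mul(Rational(105, 9802), Rational(1, 3021)) = Rational(35, 9870614)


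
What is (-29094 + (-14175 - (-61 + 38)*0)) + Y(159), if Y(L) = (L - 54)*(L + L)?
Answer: -9879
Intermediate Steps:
Y(L) = 2*L*(-54 + L) (Y(L) = (-54 + L)*(2*L) = 2*L*(-54 + L))
(-29094 + (-14175 - (-61 + 38)*0)) + Y(159) = (-29094 + (-14175 - (-61 + 38)*0)) + 2*159*(-54 + 159) = (-29094 + (-14175 - (-23)*0)) + 2*159*105 = (-29094 + (-14175 - 1*0)) + 33390 = (-29094 + (-14175 + 0)) + 33390 = (-29094 - 14175) + 33390 = -43269 + 33390 = -9879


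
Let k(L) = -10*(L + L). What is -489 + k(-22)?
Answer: -49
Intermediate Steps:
k(L) = -20*L
-489 + k(-22) = -489 - 20*(-22) = -489 + 440 = -49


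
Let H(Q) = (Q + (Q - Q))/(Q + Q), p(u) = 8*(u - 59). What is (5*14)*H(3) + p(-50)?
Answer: -837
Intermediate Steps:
p(u) = -472 + 8*u (p(u) = 8*(-59 + u) = -472 + 8*u)
H(Q) = ½ (H(Q) = (Q + 0)/((2*Q)) = Q*(1/(2*Q)) = ½)
(5*14)*H(3) + p(-50) = (5*14)*(½) + (-472 + 8*(-50)) = 70*(½) + (-472 - 400) = 35 - 872 = -837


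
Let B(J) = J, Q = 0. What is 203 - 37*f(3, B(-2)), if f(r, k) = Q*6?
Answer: 203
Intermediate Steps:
f(r, k) = 0 (f(r, k) = 0*6 = 0)
203 - 37*f(3, B(-2)) = 203 - 37*0 = 203 + 0 = 203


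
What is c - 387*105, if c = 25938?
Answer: -14697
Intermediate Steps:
c - 387*105 = 25938 - 387*105 = 25938 - 40635 = -14697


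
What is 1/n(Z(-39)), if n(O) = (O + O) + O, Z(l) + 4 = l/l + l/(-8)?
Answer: 8/45 ≈ 0.17778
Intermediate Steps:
Z(l) = -3 - l/8 (Z(l) = -4 + (l/l + l/(-8)) = -4 + (1 + l*(-⅛)) = -4 + (1 - l/8) = -3 - l/8)
n(O) = 3*O (n(O) = 2*O + O = 3*O)
1/n(Z(-39)) = 1/(3*(-3 - ⅛*(-39))) = 1/(3*(-3 + 39/8)) = 1/(3*(15/8)) = 1/(45/8) = 8/45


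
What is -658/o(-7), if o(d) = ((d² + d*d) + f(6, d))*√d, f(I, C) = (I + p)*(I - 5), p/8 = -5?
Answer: 47*I*√7/32 ≈ 3.8859*I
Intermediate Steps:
p = -40 (p = 8*(-5) = -40)
f(I, C) = (-40 + I)*(-5 + I) (f(I, C) = (I - 40)*(I - 5) = (-40 + I)*(-5 + I))
o(d) = √d*(-34 + 2*d²) (o(d) = ((d² + d*d) + (200 + 6² - 45*6))*√d = ((d² + d²) + (200 + 36 - 270))*√d = (2*d² - 34)*√d = (-34 + 2*d²)*√d = √d*(-34 + 2*d²))
-658/o(-7) = -658*(-I*√7/(14*(-17 + (-7)²))) = -658*(-I*√7/(14*(-17 + 49))) = -658*(-I*√7/448) = -(-47)*I*√7/32 = 47*I*√7/32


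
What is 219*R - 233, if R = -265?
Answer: -58268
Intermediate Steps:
219*R - 233 = 219*(-265) - 233 = -58035 - 233 = -58268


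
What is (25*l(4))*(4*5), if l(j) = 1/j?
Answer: 125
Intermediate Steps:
(25*l(4))*(4*5) = (25/4)*(4*5) = (25*(¼))*20 = (25/4)*20 = 125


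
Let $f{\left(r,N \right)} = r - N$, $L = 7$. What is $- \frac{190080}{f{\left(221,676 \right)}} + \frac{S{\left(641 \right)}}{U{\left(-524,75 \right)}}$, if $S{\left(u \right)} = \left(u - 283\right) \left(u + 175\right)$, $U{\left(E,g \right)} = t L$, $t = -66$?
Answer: $- \frac{214768}{1001} \approx -214.55$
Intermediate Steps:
$U{\left(E,g \right)} = -462$ ($U{\left(E,g \right)} = \left(-66\right) 7 = -462$)
$S{\left(u \right)} = \left(-283 + u\right) \left(175 + u\right)$ ($S{\left(u \right)} = \left(u - 283\right) \left(175 + u\right) = \left(-283 + u\right) \left(175 + u\right)$)
$- \frac{190080}{f{\left(221,676 \right)}} + \frac{S{\left(641 \right)}}{U{\left(-524,75 \right)}} = - \frac{190080}{221 - 676} + \frac{-49525 + 641^{2} - 69228}{-462} = - \frac{190080}{221 - 676} + \left(-49525 + 410881 - 69228\right) \left(- \frac{1}{462}\right) = - \frac{190080}{-455} + 292128 \left(- \frac{1}{462}\right) = \left(-190080\right) \left(- \frac{1}{455}\right) - \frac{48688}{77} = \frac{38016}{91} - \frac{48688}{77} = - \frac{214768}{1001}$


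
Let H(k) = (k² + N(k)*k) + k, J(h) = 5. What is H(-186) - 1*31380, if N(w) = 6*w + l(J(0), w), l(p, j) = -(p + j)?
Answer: 176940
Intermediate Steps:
l(p, j) = -j - p (l(p, j) = -(j + p) = -j - p)
N(w) = -5 + 5*w (N(w) = 6*w + (-w - 1*5) = 6*w + (-w - 5) = 6*w + (-5 - w) = -5 + 5*w)
H(k) = k + k² + k*(-5 + 5*k) (H(k) = (k² + (-5 + 5*k)*k) + k = (k² + k*(-5 + 5*k)) + k = k + k² + k*(-5 + 5*k))
H(-186) - 1*31380 = 2*(-186)*(-2 + 3*(-186)) - 1*31380 = 2*(-186)*(-2 - 558) - 31380 = 2*(-186)*(-560) - 31380 = 208320 - 31380 = 176940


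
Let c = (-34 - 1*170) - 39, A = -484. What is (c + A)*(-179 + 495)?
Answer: -229732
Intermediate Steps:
c = -243 (c = (-34 - 170) - 39 = -204 - 39 = -243)
(c + A)*(-179 + 495) = (-243 - 484)*(-179 + 495) = -727*316 = -229732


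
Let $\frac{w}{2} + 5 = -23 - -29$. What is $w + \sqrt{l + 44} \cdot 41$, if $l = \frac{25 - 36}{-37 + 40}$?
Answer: $2 + \frac{451 \sqrt{3}}{3} \approx 262.38$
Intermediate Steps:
$l = - \frac{11}{3} \approx -3.6667$
$w = 2$ ($w = -10 + 2 \left(-23 - -29\right) = -10 + 2 \left(-23 + 29\right) = -10 + 2 \cdot 6 = -10 + 12 = 2$)
$w + \sqrt{l + 44} \cdot 41 = 2 + \sqrt{- \frac{11}{3} + 44} \cdot 41 = 2 + \sqrt{\frac{121}{3}} \cdot 41 = 2 + \frac{11 \sqrt{3}}{3} \cdot 41 = 2 + \frac{451 \sqrt{3}}{3}$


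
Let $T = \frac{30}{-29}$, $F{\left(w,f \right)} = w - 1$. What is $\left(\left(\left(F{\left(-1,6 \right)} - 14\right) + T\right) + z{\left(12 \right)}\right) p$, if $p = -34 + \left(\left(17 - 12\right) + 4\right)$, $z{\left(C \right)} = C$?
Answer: $\frac{3650}{29} \approx 125.86$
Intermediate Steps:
$F{\left(w,f \right)} = -1 + w$
$T = - \frac{30}{29}$ ($T = 30 \left(- \frac{1}{29}\right) = - \frac{30}{29} \approx -1.0345$)
$p = -25$ ($p = -34 + \left(5 + 4\right) = -34 + 9 = -25$)
$\left(\left(\left(F{\left(-1,6 \right)} - 14\right) + T\right) + z{\left(12 \right)}\right) p = \left(\left(\left(\left(-1 - 1\right) - 14\right) - \frac{30}{29}\right) + 12\right) \left(-25\right) = \left(\left(\left(-2 - 14\right) - \frac{30}{29}\right) + 12\right) \left(-25\right) = \left(\left(-16 - \frac{30}{29}\right) + 12\right) \left(-25\right) = \left(- \frac{494}{29} + 12\right) \left(-25\right) = \left(- \frac{146}{29}\right) \left(-25\right) = \frac{3650}{29}$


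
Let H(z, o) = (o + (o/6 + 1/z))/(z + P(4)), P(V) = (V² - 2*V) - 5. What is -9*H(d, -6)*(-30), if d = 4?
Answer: -3645/14 ≈ -260.36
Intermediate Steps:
P(V) = -5 + V² - 2*V
H(z, o) = (1/z + 7*o/6)/(3 + z) (H(z, o) = (o + (o/6 + 1/z))/(z + (-5 + 4² - 2*4)) = (o + (o*(⅙) + 1/z))/(z + (-5 + 16 - 8)) = (o + (o/6 + 1/z))/(z + 3) = (o + (1/z + o/6))/(3 + z) = (1/z + 7*o/6)/(3 + z))
-9*H(d, -6)*(-30) = -3*(6 + 7*(-6)*4)/(2*4*(3 + 4))*(-30) = -3*(6 - 168)/(2*4*7)*(-30) = -3*(-162)/(2*4*7)*(-30) = -9*(-27/28)*(-30) = (243/28)*(-30) = -3645/14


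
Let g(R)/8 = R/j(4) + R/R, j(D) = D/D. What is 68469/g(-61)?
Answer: -22823/160 ≈ -142.64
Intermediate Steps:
j(D) = 1
g(R) = 8 + 8*R (g(R) = 8*(R/1 + R/R) = 8*(R*1 + 1) = 8*(R + 1) = 8*(1 + R) = 8 + 8*R)
68469/g(-61) = 68469/(8 + 8*(-61)) = 68469/(8 - 488) = 68469/(-480) = 68469*(-1/480) = -22823/160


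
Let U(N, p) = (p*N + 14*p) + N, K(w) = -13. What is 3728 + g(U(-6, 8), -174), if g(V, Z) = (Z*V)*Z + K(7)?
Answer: 1759723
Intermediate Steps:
U(N, p) = N + 14*p + N*p (U(N, p) = (N*p + 14*p) + N = (14*p + N*p) + N = N + 14*p + N*p)
g(V, Z) = -13 + V*Z² (g(V, Z) = (Z*V)*Z - 13 = (V*Z)*Z - 13 = V*Z² - 13 = -13 + V*Z²)
3728 + g(U(-6, 8), -174) = 3728 + (-13 + (-6 + 14*8 - 6*8)*(-174)²) = 3728 + (-13 + (-6 + 112 - 48)*30276) = 3728 + (-13 + 58*30276) = 3728 + (-13 + 1756008) = 3728 + 1755995 = 1759723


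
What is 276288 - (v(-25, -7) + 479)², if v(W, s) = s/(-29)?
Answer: 39203804/841 ≈ 46616.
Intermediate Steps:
v(W, s) = -s/29 (v(W, s) = s*(-1/29) = -s/29)
276288 - (v(-25, -7) + 479)² = 276288 - (-1/29*(-7) + 479)² = 276288 - (7/29 + 479)² = 276288 - (13898/29)² = 276288 - 1*193154404/841 = 276288 - 193154404/841 = 39203804/841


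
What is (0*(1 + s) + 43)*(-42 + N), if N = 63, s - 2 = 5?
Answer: 903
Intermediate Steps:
s = 7 (s = 2 + 5 = 7)
(0*(1 + s) + 43)*(-42 + N) = (0*(1 + 7) + 43)*(-42 + 63) = (0*8 + 43)*21 = (0 + 43)*21 = 43*21 = 903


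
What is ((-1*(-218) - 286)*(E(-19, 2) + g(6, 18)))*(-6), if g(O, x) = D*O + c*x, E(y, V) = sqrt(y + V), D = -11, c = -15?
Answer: -137088 + 408*I*sqrt(17) ≈ -1.3709e+5 + 1682.2*I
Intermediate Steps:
E(y, V) = sqrt(V + y)
g(O, x) = -15*x - 11*O (g(O, x) = -11*O - 15*x = -15*x - 11*O)
((-1*(-218) - 286)*(E(-19, 2) + g(6, 18)))*(-6) = ((-1*(-218) - 286)*(sqrt(2 - 19) + (-15*18 - 11*6)))*(-6) = ((218 - 286)*(sqrt(-17) + (-270 - 66)))*(-6) = -68*(I*sqrt(17) - 336)*(-6) = -68*(-336 + I*sqrt(17))*(-6) = (22848 - 68*I*sqrt(17))*(-6) = -137088 + 408*I*sqrt(17)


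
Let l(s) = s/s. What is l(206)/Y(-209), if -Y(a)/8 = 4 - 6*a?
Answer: -1/10064 ≈ -9.9364e-5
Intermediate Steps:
l(s) = 1
Y(a) = -32 + 48*a (Y(a) = -8*(4 - 6*a) = -32 + 48*a)
l(206)/Y(-209) = 1/(-32 + 48*(-209)) = 1/(-32 - 10032) = 1/(-10064) = 1*(-1/10064) = -1/10064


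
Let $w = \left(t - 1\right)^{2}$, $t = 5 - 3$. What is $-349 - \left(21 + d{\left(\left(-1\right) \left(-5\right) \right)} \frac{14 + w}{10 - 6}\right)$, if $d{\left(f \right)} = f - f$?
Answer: $-370$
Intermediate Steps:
$t = 2$
$w = 1$ ($w = \left(2 - 1\right)^{2} = 1^{2} = 1$)
$d{\left(f \right)} = 0$
$-349 - \left(21 + d{\left(\left(-1\right) \left(-5\right) \right)} \frac{14 + w}{10 - 6}\right) = -349 - \left(21 + 0 \frac{14 + 1}{10 - 6}\right) = -349 - \left(21 + 0 \cdot \frac{15}{4}\right) = -349 - \left(21 + 0\right) = -349 - 21 = -370$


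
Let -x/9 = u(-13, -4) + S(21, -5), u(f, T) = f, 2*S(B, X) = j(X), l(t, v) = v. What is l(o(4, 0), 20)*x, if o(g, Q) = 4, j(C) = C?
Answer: 2790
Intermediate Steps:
S(B, X) = X/2
x = 279/2 (x = -9*(-13 + (1/2)*(-5)) = -9*(-13 - 5/2) = -9*(-31/2) = 279/2 ≈ 139.50)
l(o(4, 0), 20)*x = 20*(279/2) = 2790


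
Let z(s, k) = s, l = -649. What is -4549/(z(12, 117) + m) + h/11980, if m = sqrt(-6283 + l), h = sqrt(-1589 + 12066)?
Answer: -13647/1769 + sqrt(10477)/11980 + 4549*I*sqrt(1733)/3538 ≈ -7.706 + 53.525*I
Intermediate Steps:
h = sqrt(10477) ≈ 102.36
m = 2*I*sqrt(1733) (m = sqrt(-6283 - 649) = sqrt(-6932) = 2*I*sqrt(1733) ≈ 83.259*I)
-4549/(z(12, 117) + m) + h/11980 = -4549/(12 + 2*I*sqrt(1733)) + sqrt(10477)/11980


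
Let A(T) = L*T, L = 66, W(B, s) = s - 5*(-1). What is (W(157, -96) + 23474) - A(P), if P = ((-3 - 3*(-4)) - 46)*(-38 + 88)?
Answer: 145483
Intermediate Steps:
W(B, s) = 5 + s (W(B, s) = s + 5 = 5 + s)
P = -1850 (P = ((-3 + 12) - 46)*50 = (9 - 46)*50 = -37*50 = -1850)
A(T) = 66*T
(W(157, -96) + 23474) - A(P) = ((5 - 96) + 23474) - 66*(-1850) = (-91 + 23474) - 1*(-122100) = 23383 + 122100 = 145483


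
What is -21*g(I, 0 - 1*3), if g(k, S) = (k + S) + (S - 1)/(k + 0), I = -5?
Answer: 756/5 ≈ 151.20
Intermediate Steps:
g(k, S) = S + k + (-1 + S)/k (g(k, S) = (S + k) + (-1 + S)/k = S + k + (-1 + S)/k)
-21*g(I, 0 - 1*3) = -21*(-1 + (0 - 1*3) - 5*((0 - 1*3) - 5))/(-5) = -(-21)*(-1 + (0 - 3) - 5*((0 - 3) - 5))/5 = -(-21)*(-1 - 3 - 5*(-3 - 5))/5 = -(-21)*(-1 - 3 - 5*(-8))/5 = -(-21)*(-1 - 3 + 40)/5 = -(-21)*36/5 = -21*(-36/5) = 756/5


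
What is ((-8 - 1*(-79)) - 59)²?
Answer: 144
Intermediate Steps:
((-8 - 1*(-79)) - 59)² = ((-8 + 79) - 59)² = (71 - 59)² = 12² = 144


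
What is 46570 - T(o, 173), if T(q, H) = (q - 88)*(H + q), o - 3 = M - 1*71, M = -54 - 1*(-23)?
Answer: 60408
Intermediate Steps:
M = -31 (M = -54 + 23 = -31)
o = -99 (o = 3 + (-31 - 1*71) = 3 + (-31 - 71) = 3 - 102 = -99)
T(q, H) = (-88 + q)*(H + q)
46570 - T(o, 173) = 46570 - ((-99)² - 88*173 - 88*(-99) + 173*(-99)) = 46570 - (9801 - 15224 + 8712 - 17127) = 46570 - 1*(-13838) = 46570 + 13838 = 60408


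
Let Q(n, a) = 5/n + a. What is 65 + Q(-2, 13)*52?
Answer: 611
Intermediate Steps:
Q(n, a) = a + 5/n
65 + Q(-2, 13)*52 = 65 + (13 + 5/(-2))*52 = 65 + (13 + 5*(-1/2))*52 = 65 + (13 - 5/2)*52 = 65 + (21/2)*52 = 65 + 546 = 611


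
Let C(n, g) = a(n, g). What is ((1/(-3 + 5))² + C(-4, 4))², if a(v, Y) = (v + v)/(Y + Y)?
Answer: 9/16 ≈ 0.56250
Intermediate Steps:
a(v, Y) = v/Y (a(v, Y) = (2*v)/((2*Y)) = (2*v)*(1/(2*Y)) = v/Y)
C(n, g) = n/g
((1/(-3 + 5))² + C(-4, 4))² = ((1/(-3 + 5))² - 4/4)² = ((1/2)² - 4*¼)² = ((½)² - 1)² = (¼ - 1)² = (-¾)² = 9/16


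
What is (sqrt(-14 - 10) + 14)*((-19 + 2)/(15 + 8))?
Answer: -238/23 - 34*I*sqrt(6)/23 ≈ -10.348 - 3.621*I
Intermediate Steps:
(sqrt(-14 - 10) + 14)*((-19 + 2)/(15 + 8)) = (sqrt(-24) + 14)*(-17/23) = (2*I*sqrt(6) + 14)*(-17*1/23) = (14 + 2*I*sqrt(6))*(-17/23) = -238/23 - 34*I*sqrt(6)/23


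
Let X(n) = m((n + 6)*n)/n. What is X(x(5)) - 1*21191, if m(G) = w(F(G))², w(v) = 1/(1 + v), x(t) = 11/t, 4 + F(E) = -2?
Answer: -1165504/55 ≈ -21191.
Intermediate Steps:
F(E) = -6 (F(E) = -4 - 2 = -6)
m(G) = 1/25 (m(G) = (1/(1 - 6))² = (1/(-5))² = (-⅕)² = 1/25)
X(n) = 1/(25*n)
X(x(5)) - 1*21191 = 1/(25*((11/5))) - 1*21191 = 1/(25*((11*(⅕)))) - 21191 = 1/(25*(11/5)) - 21191 = (1/25)*(5/11) - 21191 = 1/55 - 21191 = -1165504/55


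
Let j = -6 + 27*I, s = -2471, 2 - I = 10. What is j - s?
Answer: 2249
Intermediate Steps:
I = -8 (I = 2 - 1*10 = 2 - 10 = -8)
j = -222 (j = -6 + 27*(-8) = -6 - 216 = -222)
j - s = -222 - 1*(-2471) = -222 + 2471 = 2249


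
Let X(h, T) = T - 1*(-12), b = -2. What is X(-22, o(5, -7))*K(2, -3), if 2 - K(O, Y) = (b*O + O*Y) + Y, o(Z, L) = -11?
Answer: 15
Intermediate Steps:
X(h, T) = 12 + T (X(h, T) = T + 12 = 12 + T)
K(O, Y) = 2 - Y + 2*O - O*Y (K(O, Y) = 2 - ((-2*O + O*Y) + Y) = 2 - (Y - 2*O + O*Y) = 2 + (-Y + 2*O - O*Y) = 2 - Y + 2*O - O*Y)
X(-22, o(5, -7))*K(2, -3) = (12 - 11)*(2 - 1*(-3) + 2*2 - 1*2*(-3)) = 1*(2 + 3 + 4 + 6) = 1*15 = 15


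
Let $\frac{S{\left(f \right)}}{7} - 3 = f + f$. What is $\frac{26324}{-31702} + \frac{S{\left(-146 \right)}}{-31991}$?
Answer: $- \frac{388998969}{507089341} \approx -0.76712$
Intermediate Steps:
$S{\left(f \right)} = 21 + 14 f$ ($S{\left(f \right)} = 21 + 7 \left(f + f\right) = 21 + 7 \cdot 2 f = 21 + 14 f$)
$\frac{26324}{-31702} + \frac{S{\left(-146 \right)}}{-31991} = \frac{26324}{-31702} + \frac{21 + 14 \left(-146\right)}{-31991} = 26324 \left(- \frac{1}{31702}\right) + \left(21 - 2044\right) \left(- \frac{1}{31991}\right) = - \frac{13162}{15851} - - \frac{2023}{31991} = - \frac{13162}{15851} + \frac{2023}{31991} = - \frac{388998969}{507089341}$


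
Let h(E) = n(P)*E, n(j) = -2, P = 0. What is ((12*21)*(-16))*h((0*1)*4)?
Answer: 0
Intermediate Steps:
h(E) = -2*E
((12*21)*(-16))*h((0*1)*4) = ((12*21)*(-16))*(-2*0*1*4) = (252*(-16))*(-0*4) = -(-8064)*0 = -4032*0 = 0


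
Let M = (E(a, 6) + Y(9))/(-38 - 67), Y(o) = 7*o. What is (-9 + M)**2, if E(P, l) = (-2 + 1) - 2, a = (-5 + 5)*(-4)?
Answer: 4489/49 ≈ 91.612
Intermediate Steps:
a = 0 (a = 0*(-4) = 0)
E(P, l) = -3 (E(P, l) = -1 - 2 = -3)
M = -4/7 (M = (-3 + 7*9)/(-38 - 67) = (-3 + 63)/(-105) = 60*(-1/105) = -4/7 ≈ -0.57143)
(-9 + M)**2 = (-9 - 4/7)**2 = (-67/7)**2 = 4489/49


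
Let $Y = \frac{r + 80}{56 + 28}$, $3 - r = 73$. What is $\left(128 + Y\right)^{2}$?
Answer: $\frac{28955161}{1764} \approx 16415.0$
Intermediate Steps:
$r = -70$ ($r = 3 - 73 = -70$)
$Y = \frac{5}{42}$ ($Y = \frac{-70 + 80}{56 + 28} = \frac{10}{84} = 10 \cdot \frac{1}{84} = \frac{5}{42} \approx 0.11905$)
$\left(128 + Y\right)^{2} = \left(128 + \frac{5}{42}\right)^{2} = \left(\frac{5381}{42}\right)^{2} = \frac{28955161}{1764}$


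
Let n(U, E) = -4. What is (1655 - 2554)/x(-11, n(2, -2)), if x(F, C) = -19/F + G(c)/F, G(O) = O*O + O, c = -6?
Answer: 899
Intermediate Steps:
G(O) = O + O² (G(O) = O² + O = O + O²)
x(F, C) = 11/F (x(F, C) = -19/F + (-6*(1 - 6))/F = -19/F + (-6*(-5))/F = -19/F + 30/F = 11/F)
(1655 - 2554)/x(-11, n(2, -2)) = (1655 - 2554)/((11/(-11))) = -899/(11*(-1/11)) = -899/(-1) = -899*(-1) = 899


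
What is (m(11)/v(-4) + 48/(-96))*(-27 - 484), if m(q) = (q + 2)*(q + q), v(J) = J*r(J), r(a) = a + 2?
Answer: -72051/4 ≈ -18013.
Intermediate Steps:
r(a) = 2 + a
v(J) = J*(2 + J)
m(q) = 2*q*(2 + q) (m(q) = (2 + q)*(2*q) = 2*q*(2 + q))
(m(11)/v(-4) + 48/(-96))*(-27 - 484) = ((2*11*(2 + 11))/((-4*(2 - 4))) + 48/(-96))*(-27 - 484) = ((2*11*13)/((-4*(-2))) + 48*(-1/96))*(-511) = (286/8 - 1/2)*(-511) = (286*(1/8) - 1/2)*(-511) = (143/4 - 1/2)*(-511) = (141/4)*(-511) = -72051/4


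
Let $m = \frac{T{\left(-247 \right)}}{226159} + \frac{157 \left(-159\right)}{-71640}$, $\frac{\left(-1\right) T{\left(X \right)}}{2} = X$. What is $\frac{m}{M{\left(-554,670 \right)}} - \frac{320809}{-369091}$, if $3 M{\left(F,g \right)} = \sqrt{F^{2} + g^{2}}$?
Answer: $\frac{320809}{369091} + \frac{1893665759 \sqrt{188954}}{680319671161120} \approx 0.8704$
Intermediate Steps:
$T{\left(X \right)} = - 2 X$
$m = \frac{1893665759}{5400676920}$ ($m = \frac{\left(-2\right) \left(-247\right)}{226159} + \frac{157 \left(-159\right)}{-71640} = 494 \cdot \frac{1}{226159} - - \frac{8321}{23880} = \frac{494}{226159} + \frac{8321}{23880} = \frac{1893665759}{5400676920} \approx 0.35064$)
$M{\left(F,g \right)} = \frac{\sqrt{F^{2} + g^{2}}}{3}$
$\frac{m}{M{\left(-554,670 \right)}} - \frac{320809}{-369091} = \frac{1893665759}{5400676920 \frac{\sqrt{\left(-554\right)^{2} + 670^{2}}}{3}} - \frac{320809}{-369091} = \frac{1893665759}{5400676920 \frac{\sqrt{306916 + 448900}}{3}} - - \frac{320809}{369091} = \frac{1893665759}{5400676920 \frac{\sqrt{755816}}{3}} + \frac{320809}{369091} = \frac{1893665759}{5400676920 \frac{2 \sqrt{188954}}{3}} + \frac{320809}{369091} = \frac{1893665759 \frac{3 \sqrt{188954}}{377908}}{5400676920} + \frac{320809}{369091} = \frac{1893665759 \sqrt{188954}}{680319671161120} + \frac{320809}{369091} = \frac{320809}{369091} + \frac{1893665759 \sqrt{188954}}{680319671161120}$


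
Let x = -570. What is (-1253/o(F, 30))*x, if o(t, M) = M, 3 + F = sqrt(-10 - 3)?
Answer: 23807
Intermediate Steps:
F = -3 + I*sqrt(13) (F = -3 + sqrt(-10 - 3) = -3 + sqrt(-13) = -3 + I*sqrt(13) ≈ -3.0 + 3.6056*I)
(-1253/o(F, 30))*x = -1253/30*(-570) = 23807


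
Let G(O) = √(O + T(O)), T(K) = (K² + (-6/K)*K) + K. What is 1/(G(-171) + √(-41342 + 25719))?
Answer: 1/(√28893 + I*√15623) ≈ 0.0038184 - 0.0028078*I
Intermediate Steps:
T(K) = -6 + K + K² (T(K) = (K² - 6) + K = (-6 + K²) + K = -6 + K + K²)
G(O) = √(-6 + O² + 2*O) (G(O) = √(O + (-6 + O + O²)) = √(-6 + O² + 2*O))
1/(G(-171) + √(-41342 + 25719)) = 1/(√(-6 + (-171)² + 2*(-171)) + √(-41342 + 25719)) = 1/(√(-6 + 29241 - 342) + √(-15623)) = 1/(√28893 + I*√15623)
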